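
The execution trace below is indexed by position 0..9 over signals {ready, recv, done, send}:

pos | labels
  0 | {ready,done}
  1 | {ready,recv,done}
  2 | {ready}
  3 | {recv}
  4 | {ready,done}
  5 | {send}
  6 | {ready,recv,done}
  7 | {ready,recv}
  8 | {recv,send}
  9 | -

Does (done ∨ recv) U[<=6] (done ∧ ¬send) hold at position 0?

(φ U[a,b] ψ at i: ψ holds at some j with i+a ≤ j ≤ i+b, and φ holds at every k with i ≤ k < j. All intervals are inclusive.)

Need some j in [0,6] with (done ∧ ¬send), and (done ∨ recv) at every k in [0,j-1].
  j=0: (done ∧ ¬send) holds; no prefix to check → satisfied.

True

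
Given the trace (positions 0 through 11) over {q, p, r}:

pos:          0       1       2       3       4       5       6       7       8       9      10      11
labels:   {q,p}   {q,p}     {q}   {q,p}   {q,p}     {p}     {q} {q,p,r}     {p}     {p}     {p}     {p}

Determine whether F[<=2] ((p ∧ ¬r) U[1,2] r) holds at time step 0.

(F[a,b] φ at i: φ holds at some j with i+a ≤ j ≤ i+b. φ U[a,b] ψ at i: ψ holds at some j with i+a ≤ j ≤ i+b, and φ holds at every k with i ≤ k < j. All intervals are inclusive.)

Check ((p ∧ ¬r) U[1,2] r) at each j in [0,2]:
  j=0: fails
  j=1: fails
  j=2: fails
No position in the window satisfies it → formula fails.

Does not hold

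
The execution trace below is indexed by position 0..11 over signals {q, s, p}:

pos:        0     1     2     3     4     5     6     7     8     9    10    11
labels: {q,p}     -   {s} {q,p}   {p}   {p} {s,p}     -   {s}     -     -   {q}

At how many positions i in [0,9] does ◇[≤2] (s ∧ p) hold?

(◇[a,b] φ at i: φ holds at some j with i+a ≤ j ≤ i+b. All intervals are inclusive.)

Evaluate at each i in [0,9]:
  i=0: ✗ (none in [0,2])
  i=1: ✗ (none in [1,3])
  i=2: ✗ (none in [2,4])
  i=3: ✗ (none in [3,5])
  i=4: ✓ (witness j=6)
  i=5: ✓ (witness j=6)
  i=6: ✓ (witness j=6)
  i=7: ✗ (none in [7,9])
  i=8: ✗ (none in [8,10])
  i=9: ✗ (none in [9,11])
Positions where it holds: {4, 5, 6} → 3.

3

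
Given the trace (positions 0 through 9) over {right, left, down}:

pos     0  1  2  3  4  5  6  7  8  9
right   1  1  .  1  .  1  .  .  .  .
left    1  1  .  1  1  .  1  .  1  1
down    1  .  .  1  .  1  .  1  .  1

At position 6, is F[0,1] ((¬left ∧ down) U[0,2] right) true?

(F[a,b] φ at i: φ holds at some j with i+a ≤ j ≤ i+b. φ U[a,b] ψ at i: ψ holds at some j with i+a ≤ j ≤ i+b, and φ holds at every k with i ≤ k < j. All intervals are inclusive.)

Check ((¬left ∧ down) U[0,2] right) at each j in [6,7]:
  j=6: fails
  j=7: fails
No position in the window satisfies it → formula fails.

False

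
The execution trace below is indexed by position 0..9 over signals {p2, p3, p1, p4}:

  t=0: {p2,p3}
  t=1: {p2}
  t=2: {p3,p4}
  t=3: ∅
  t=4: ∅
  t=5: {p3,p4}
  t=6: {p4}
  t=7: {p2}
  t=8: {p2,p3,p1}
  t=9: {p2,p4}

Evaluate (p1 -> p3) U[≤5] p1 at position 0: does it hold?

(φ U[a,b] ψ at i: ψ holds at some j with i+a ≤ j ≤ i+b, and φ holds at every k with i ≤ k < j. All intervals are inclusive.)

Does not hold

Need some j in [0,5] with p1, and (p1 -> p3) at every k in [0,j-1].
  j=0: p1 false.
  j=1: p1 false.
  j=2: p1 false.
  j=3: p1 false.
  j=4: p1 false.
  j=5: p1 false.
No j in the window works → until fails.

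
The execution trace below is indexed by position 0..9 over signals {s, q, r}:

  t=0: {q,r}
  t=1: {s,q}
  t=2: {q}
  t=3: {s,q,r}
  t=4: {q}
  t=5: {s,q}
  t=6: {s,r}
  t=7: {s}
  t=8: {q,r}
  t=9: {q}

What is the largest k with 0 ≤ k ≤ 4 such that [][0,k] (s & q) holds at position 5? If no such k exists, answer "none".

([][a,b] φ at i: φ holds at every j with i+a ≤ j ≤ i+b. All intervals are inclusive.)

0

(s & q) must hold from j=5 onward; find where it first fails.
  j=5: holds
  j=6: fails
Holds on [5,5], so largest k = 0.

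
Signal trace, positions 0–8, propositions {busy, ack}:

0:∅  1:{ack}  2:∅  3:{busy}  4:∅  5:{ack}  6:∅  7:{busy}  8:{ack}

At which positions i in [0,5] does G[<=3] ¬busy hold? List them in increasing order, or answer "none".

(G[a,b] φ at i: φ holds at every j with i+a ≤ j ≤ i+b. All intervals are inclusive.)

Evaluate at each i in [0,5]:
  i=0: ✗ (fails at j=3)
  i=1: ✗ (fails at j=3)
  i=2: ✗ (fails at j=3)
  i=3: ✗ (fails at j=3)
  i=4: ✗ (fails at j=7)
  i=5: ✗ (fails at j=7)

none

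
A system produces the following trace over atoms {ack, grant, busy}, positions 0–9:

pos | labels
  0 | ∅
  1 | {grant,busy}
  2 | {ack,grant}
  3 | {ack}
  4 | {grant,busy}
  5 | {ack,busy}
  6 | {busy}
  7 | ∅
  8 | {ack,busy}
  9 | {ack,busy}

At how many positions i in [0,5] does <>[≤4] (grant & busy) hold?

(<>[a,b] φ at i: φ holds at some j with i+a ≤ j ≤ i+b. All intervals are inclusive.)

Evaluate at each i in [0,5]:
  i=0: ✓ (witness j=1)
  i=1: ✓ (witness j=1)
  i=2: ✓ (witness j=4)
  i=3: ✓ (witness j=4)
  i=4: ✓ (witness j=4)
  i=5: ✗ (none in [5,9])
Positions where it holds: {0, 1, 2, 3, 4} → 5.

5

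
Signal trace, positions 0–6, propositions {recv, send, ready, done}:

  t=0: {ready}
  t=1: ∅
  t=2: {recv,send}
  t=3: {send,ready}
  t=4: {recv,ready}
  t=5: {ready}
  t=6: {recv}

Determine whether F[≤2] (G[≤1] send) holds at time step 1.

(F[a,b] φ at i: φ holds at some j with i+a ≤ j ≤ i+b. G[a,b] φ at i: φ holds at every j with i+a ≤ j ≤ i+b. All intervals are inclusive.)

True

Check G[≤1] send at each j in [1,3]:
  j=1: fails at 1
  j=2: holds on [2,3]
  j=3: fails at 4
Found at j=2 → formula holds.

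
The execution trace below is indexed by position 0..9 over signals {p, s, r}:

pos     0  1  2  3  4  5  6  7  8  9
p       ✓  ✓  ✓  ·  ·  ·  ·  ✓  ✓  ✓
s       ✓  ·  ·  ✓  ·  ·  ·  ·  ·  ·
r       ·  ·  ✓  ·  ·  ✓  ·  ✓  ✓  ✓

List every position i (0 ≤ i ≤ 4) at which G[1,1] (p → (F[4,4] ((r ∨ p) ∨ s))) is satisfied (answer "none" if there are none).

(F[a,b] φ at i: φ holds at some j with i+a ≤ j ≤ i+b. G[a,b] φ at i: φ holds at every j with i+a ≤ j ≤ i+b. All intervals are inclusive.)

0, 2, 3, 4

Evaluate at each i in [0,4]:
  i=0: ✓ (all of [1,1])
  i=1: ✗ (fails at j=2)
  i=2: ✓ (all of [3,3])
  i=3: ✓ (all of [4,4])
  i=4: ✓ (all of [5,5])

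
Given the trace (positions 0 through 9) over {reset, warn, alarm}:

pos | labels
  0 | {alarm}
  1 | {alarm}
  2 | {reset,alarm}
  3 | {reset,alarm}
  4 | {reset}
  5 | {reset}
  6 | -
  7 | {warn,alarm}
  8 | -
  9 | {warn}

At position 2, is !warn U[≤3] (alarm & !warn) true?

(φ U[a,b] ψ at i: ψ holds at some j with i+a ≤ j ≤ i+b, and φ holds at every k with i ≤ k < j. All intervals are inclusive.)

Need some j in [2,5] with (alarm & !warn), and !warn at every k in [2,j-1].
  j=2: (alarm & !warn) holds; no prefix to check → satisfied.

True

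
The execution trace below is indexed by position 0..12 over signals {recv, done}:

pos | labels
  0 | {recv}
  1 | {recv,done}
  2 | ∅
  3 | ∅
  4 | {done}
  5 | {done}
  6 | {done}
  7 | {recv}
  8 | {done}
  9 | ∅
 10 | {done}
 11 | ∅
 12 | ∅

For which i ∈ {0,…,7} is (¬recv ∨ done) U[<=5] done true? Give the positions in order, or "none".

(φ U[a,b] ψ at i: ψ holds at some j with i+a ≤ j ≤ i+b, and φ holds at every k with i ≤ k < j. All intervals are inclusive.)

1, 2, 3, 4, 5, 6

Evaluate at each i in [0,7]:
  i=0: ✗ (lhs fails at k=0 before rhs at j=1)
  i=1: ✓ (rhs at j=1)
  i=2: ✓ (rhs at j=4; lhs holds on [2,3])
  i=3: ✓ (rhs at j=4; lhs holds on [3,3])
  i=4: ✓ (rhs at j=4)
  i=5: ✓ (rhs at j=5)
  i=6: ✓ (rhs at j=6)
  i=7: ✗ (lhs fails at k=7 before rhs at j=8)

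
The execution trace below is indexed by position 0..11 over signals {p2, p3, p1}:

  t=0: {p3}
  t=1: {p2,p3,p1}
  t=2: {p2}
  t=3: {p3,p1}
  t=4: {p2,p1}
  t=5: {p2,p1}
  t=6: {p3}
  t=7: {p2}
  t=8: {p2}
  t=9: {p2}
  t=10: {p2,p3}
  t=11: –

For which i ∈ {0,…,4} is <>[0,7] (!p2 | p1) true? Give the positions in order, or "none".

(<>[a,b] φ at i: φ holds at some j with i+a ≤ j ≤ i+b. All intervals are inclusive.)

Evaluate at each i in [0,4]:
  i=0: ✓ (witness j=0)
  i=1: ✓ (witness j=1)
  i=2: ✓ (witness j=3)
  i=3: ✓ (witness j=3)
  i=4: ✓ (witness j=4)

0, 1, 2, 3, 4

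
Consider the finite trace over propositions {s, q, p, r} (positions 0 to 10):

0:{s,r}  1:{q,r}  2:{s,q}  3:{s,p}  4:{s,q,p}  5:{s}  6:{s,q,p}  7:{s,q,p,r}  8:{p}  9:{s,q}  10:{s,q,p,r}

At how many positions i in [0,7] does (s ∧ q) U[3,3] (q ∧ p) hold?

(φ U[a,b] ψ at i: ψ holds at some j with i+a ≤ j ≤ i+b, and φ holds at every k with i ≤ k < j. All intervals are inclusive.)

0

Evaluate at each i in [0,7]:
  i=0: ✗ (no rhs in [3,3])
  i=1: ✗ (lhs fails at k=1 before rhs at j=4)
  i=2: ✗ (no rhs in [5,5])
  i=3: ✗ (lhs fails at k=3 before rhs at j=6)
  i=4: ✗ (lhs fails at k=5 before rhs at j=7)
  i=5: ✗ (no rhs in [8,8])
  i=6: ✗ (no rhs in [9,9])
  i=7: ✗ (lhs fails at k=8 before rhs at j=10)
Positions where it holds: {} → 0.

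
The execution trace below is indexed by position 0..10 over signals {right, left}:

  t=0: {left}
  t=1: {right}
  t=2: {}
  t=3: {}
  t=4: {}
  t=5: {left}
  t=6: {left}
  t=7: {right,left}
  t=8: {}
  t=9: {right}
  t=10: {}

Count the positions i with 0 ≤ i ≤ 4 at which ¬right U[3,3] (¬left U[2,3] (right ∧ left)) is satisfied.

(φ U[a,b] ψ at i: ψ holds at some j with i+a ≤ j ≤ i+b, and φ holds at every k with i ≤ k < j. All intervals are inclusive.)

Evaluate at each i in [0,4]:
  i=0: ✗ (no rhs in [3,3])
  i=1: ✗ (no rhs in [4,4])
  i=2: ✗ (no rhs in [5,5])
  i=3: ✗ (no rhs in [6,6])
  i=4: ✗ (no rhs in [7,7])
Positions where it holds: {} → 0.

0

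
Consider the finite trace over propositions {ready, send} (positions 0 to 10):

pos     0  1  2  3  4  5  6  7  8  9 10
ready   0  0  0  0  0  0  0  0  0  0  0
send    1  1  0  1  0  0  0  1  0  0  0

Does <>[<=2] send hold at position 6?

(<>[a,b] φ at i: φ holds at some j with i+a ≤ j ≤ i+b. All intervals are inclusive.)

Holds

Check send at each j in [6,8]:
  j=6: false
  j=7: true
  j=8: false
Found at j=7 → formula holds.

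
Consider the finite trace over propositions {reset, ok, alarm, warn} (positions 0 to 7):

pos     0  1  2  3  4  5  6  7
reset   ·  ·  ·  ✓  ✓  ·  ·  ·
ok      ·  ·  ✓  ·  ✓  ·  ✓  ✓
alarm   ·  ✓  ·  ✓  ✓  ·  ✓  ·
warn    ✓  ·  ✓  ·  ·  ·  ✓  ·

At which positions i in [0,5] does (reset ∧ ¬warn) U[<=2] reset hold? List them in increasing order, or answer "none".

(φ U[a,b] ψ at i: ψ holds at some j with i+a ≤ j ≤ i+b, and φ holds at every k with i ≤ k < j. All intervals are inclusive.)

Evaluate at each i in [0,5]:
  i=0: ✗ (no rhs in [0,2])
  i=1: ✗ (lhs fails at k=1 before rhs at j=3)
  i=2: ✗ (lhs fails at k=2 before rhs at j=3)
  i=3: ✓ (rhs at j=3)
  i=4: ✓ (rhs at j=4)
  i=5: ✗ (no rhs in [5,7])

3, 4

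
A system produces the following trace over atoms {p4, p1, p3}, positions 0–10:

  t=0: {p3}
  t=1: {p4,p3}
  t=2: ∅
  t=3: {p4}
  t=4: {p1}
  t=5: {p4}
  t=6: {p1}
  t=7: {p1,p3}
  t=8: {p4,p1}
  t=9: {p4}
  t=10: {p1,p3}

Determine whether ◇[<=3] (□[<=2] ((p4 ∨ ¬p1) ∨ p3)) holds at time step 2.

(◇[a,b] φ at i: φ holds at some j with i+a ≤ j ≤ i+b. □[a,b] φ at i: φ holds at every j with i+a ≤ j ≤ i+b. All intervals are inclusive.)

Check □[<=2] ((p4 ∨ ¬p1) ∨ p3) at each j in [2,5]:
  j=2: fails at 4
  j=3: fails at 4
  j=4: fails at 4
  j=5: fails at 6
No position in the window satisfies it → formula fails.

Does not hold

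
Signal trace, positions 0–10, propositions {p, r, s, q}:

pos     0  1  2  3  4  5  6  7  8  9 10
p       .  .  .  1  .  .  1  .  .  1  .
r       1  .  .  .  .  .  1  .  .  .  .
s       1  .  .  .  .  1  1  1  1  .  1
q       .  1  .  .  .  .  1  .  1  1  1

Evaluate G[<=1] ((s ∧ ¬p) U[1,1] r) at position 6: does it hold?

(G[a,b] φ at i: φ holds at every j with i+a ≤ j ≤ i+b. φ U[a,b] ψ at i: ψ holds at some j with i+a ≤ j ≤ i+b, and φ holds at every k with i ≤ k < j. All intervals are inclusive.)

Check ((s ∧ ¬p) U[1,1] r) at every j in [6,7]:
  j=6: fails
  j=7: fails
Fails at j=6 → formula fails.

No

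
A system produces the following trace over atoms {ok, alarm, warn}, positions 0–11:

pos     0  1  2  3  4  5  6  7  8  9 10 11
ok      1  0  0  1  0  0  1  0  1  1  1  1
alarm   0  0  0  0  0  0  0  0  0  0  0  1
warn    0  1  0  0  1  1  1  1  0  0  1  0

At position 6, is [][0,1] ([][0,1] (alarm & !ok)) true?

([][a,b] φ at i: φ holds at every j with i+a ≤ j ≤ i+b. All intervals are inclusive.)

Does not hold

Check [][0,1] (alarm & !ok) at every j in [6,7]:
  j=6: fails at 6
  j=7: fails at 7
Fails at j=6 → formula fails.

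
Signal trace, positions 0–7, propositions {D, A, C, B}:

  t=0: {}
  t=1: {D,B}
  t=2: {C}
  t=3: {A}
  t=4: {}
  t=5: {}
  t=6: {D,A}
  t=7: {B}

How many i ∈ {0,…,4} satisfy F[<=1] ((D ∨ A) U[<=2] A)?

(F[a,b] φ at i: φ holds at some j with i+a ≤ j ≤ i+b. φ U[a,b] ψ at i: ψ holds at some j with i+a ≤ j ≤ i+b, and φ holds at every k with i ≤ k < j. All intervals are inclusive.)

Evaluate at each i in [0,4]:
  i=0: ✗ (none in [0,1])
  i=1: ✗ (none in [1,2])
  i=2: ✓ (witness j=3)
  i=3: ✓ (witness j=3)
  i=4: ✗ (none in [4,5])
Positions where it holds: {2, 3} → 2.

2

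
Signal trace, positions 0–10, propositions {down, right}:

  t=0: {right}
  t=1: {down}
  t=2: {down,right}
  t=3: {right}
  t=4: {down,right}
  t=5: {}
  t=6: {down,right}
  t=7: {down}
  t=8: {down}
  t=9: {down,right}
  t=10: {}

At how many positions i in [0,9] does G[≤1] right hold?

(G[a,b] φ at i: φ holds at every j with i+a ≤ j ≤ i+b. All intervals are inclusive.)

2

Evaluate at each i in [0,9]:
  i=0: ✗ (fails at j=1)
  i=1: ✗ (fails at j=1)
  i=2: ✓ (all of [2,3])
  i=3: ✓ (all of [3,4])
  i=4: ✗ (fails at j=5)
  i=5: ✗ (fails at j=5)
  i=6: ✗ (fails at j=7)
  i=7: ✗ (fails at j=7)
  i=8: ✗ (fails at j=8)
  i=9: ✗ (fails at j=10)
Positions where it holds: {2, 3} → 2.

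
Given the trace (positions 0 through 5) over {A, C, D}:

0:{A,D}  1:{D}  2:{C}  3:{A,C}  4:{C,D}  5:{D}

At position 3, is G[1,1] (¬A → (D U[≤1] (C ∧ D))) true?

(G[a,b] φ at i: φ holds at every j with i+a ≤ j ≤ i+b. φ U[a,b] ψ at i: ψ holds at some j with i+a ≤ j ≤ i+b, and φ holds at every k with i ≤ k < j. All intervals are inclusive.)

Check (¬A → (D U[≤1] (C ∧ D))) at every j in [4,4]:
  j=4: antecedent true; consequent holds → ✓
All positions satisfy it → formula holds.

Holds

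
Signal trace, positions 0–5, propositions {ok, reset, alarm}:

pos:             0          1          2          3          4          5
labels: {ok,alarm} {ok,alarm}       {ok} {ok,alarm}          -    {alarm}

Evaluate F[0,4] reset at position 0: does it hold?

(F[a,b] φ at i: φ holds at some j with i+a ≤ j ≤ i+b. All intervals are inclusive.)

Check reset at each j in [0,4]:
  j=0: false
  j=1: false
  j=2: false
  j=3: false
  j=4: false
No position in the window satisfies it → formula fails.

Does not hold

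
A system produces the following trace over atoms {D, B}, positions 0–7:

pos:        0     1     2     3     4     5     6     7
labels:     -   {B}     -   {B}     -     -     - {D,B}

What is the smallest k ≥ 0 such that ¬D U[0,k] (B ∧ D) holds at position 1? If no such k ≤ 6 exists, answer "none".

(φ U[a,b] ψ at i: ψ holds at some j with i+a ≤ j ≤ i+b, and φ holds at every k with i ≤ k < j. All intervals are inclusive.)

Need earliest j ≥ 1 with (B ∧ D), and ¬D at every k in [1,j-1].
  j=1: rhs fails.
  j=2: rhs fails.
  j=3: rhs fails.
  j=4: rhs fails.
  j=5: rhs fails.
  j=6: rhs fails.
  j=7: rhs holds; lhs holds on [1,6]. k = 6.

6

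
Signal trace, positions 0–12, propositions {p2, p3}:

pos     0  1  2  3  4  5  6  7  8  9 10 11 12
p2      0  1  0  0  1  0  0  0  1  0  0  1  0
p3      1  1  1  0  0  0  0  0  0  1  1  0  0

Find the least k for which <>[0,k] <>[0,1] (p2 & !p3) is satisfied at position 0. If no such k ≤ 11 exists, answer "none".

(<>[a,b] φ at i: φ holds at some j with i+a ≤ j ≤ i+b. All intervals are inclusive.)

3

Scan j = 0,1,… for <>[0,1] (p2 & !p3):
  j=0: fails
  j=1: fails
  j=2: fails
  j=3: holds
First hit at j=3, so smallest k = 3-0 = 3.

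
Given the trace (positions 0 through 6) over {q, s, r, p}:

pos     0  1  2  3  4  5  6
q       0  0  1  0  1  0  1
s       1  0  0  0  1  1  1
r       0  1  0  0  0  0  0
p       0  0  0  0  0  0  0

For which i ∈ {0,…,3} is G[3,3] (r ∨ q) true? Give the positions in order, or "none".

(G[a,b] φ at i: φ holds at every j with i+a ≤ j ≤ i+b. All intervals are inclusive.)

Evaluate at each i in [0,3]:
  i=0: ✗ (fails at j=3)
  i=1: ✓ (all of [4,4])
  i=2: ✗ (fails at j=5)
  i=3: ✓ (all of [6,6])

1, 3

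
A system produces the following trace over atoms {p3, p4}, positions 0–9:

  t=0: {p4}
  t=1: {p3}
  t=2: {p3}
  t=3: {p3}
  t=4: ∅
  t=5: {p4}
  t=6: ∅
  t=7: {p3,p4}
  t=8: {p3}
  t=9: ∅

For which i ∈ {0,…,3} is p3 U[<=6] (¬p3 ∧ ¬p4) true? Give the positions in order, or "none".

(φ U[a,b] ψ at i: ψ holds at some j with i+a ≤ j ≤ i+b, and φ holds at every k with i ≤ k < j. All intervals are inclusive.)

1, 2, 3

Evaluate at each i in [0,3]:
  i=0: ✗ (lhs fails at k=0 before rhs at j=4)
  i=1: ✓ (rhs at j=4; lhs holds on [1,3])
  i=2: ✓ (rhs at j=4; lhs holds on [2,3])
  i=3: ✓ (rhs at j=4; lhs holds on [3,3])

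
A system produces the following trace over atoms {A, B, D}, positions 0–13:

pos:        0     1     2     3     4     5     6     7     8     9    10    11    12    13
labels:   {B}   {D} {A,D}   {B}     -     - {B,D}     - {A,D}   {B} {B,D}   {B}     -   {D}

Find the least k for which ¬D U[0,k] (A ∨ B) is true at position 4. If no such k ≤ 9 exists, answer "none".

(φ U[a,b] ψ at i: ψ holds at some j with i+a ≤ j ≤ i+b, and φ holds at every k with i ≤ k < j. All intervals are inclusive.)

2

Need earliest j ≥ 4 with (A ∨ B), and ¬D at every k in [4,j-1].
  j=4: rhs fails.
  j=5: rhs fails.
  j=6: rhs holds; lhs holds on [4,5]. k = 2.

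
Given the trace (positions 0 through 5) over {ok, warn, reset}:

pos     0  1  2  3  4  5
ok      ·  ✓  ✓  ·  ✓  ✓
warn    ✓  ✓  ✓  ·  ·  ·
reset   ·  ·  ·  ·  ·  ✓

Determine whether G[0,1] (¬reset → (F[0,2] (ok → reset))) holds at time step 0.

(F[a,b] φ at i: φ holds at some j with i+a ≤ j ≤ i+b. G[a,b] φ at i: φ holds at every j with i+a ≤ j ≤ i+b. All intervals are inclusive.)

Check (¬reset → (F[0,2] (ok → reset))) at every j in [0,1]:
  j=0: antecedent true; consequent holds (witness at 0) → ✓
  j=1: antecedent true; consequent holds (witness at 3) → ✓
All positions satisfy it → formula holds.

Holds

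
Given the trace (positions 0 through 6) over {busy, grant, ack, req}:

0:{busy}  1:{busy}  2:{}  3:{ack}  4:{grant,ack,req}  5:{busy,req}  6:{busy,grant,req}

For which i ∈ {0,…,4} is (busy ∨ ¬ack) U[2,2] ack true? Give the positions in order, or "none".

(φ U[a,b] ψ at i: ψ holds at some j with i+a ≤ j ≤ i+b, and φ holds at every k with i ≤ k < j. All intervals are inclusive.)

1

Evaluate at each i in [0,4]:
  i=0: ✗ (no rhs in [2,2])
  i=1: ✓ (rhs at j=3; lhs holds on [1,2])
  i=2: ✗ (lhs fails at k=3 before rhs at j=4)
  i=3: ✗ (no rhs in [5,5])
  i=4: ✗ (no rhs in [6,6])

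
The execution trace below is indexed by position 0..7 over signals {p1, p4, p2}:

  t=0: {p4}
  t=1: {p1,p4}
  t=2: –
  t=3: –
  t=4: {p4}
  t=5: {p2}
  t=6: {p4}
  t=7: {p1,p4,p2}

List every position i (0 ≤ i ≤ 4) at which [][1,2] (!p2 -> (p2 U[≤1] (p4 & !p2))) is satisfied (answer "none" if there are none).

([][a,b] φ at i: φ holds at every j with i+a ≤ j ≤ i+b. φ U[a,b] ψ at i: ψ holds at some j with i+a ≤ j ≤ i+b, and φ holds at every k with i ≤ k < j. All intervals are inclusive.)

3, 4

Evaluate at each i in [0,4]:
  i=0: ✗ (fails at j=2)
  i=1: ✗ (fails at j=2)
  i=2: ✗ (fails at j=3)
  i=3: ✓ (all of [4,5])
  i=4: ✓ (all of [5,6])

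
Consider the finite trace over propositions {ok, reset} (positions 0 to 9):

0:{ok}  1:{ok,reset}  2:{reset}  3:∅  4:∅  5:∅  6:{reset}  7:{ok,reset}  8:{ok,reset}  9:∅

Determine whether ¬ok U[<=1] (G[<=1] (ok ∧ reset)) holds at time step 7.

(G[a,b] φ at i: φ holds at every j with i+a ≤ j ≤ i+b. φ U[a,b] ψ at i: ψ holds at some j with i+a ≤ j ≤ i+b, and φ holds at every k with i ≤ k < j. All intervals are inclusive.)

Need some j in [7,8] with G[<=1] (ok ∧ reset), and ¬ok at every k in [7,j-1].
  j=7: G[<=1] (ok ∧ reset) holds; no prefix to check → satisfied.

Holds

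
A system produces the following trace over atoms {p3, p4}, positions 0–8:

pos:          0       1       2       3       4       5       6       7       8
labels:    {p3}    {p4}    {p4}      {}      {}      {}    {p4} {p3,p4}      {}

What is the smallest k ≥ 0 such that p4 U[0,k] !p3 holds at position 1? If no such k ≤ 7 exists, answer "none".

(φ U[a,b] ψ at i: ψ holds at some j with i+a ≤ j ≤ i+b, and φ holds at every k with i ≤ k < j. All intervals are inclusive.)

0

Need earliest j ≥ 1 with !p3, and p4 at every k in [1,j-1].
  j=1: rhs holds (empty prefix). k = 0.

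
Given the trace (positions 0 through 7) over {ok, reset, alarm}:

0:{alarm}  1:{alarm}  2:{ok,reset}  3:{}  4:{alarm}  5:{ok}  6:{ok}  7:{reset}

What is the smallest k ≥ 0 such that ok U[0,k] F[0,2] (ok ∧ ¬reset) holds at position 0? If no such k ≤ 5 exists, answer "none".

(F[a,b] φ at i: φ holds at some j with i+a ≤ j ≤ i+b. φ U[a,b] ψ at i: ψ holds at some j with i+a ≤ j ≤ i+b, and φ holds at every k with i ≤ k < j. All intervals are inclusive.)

Need earliest j ≥ 0 with F[0,2] (ok ∧ ¬reset), and ok at every k in [0,j-1].
  j=0: rhs fails.
  j=1: rhs fails.
  j=2: rhs fails.
  j=3: rhs holds but lhs fails at k=0.
  j=4: rhs holds but lhs fails at k=0.
  j=5: rhs holds but lhs fails at k=0.
No witness within the range → none.

none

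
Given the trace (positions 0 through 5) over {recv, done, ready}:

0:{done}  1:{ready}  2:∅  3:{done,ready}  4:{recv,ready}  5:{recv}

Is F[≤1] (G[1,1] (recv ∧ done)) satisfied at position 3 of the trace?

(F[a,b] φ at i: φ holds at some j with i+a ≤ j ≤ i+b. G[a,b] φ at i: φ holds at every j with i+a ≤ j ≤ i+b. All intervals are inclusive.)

Does not hold

Check G[1,1] (recv ∧ done) at each j in [3,4]:
  j=3: fails at 4
  j=4: fails at 5
No position in the window satisfies it → formula fails.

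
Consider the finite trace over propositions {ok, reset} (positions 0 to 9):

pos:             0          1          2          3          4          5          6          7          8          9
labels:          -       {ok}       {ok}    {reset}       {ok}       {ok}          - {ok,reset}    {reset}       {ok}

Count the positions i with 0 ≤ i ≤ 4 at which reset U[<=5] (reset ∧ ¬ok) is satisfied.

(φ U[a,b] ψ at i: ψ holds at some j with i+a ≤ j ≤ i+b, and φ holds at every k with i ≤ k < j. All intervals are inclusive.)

1

Evaluate at each i in [0,4]:
  i=0: ✗ (lhs fails at k=0 before rhs at j=3)
  i=1: ✗ (lhs fails at k=1 before rhs at j=3)
  i=2: ✗ (lhs fails at k=2 before rhs at j=3)
  i=3: ✓ (rhs at j=3)
  i=4: ✗ (lhs fails at k=4 before rhs at j=8)
Positions where it holds: {3} → 1.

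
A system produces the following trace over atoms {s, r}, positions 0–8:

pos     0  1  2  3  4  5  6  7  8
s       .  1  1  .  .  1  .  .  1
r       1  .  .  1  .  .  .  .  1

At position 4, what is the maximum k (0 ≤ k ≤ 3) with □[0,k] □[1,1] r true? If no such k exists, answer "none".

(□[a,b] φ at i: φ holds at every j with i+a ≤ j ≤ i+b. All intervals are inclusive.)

none

□[1,1] r must hold from j=4 onward; find where it first fails.
  j=4: fails → no k works.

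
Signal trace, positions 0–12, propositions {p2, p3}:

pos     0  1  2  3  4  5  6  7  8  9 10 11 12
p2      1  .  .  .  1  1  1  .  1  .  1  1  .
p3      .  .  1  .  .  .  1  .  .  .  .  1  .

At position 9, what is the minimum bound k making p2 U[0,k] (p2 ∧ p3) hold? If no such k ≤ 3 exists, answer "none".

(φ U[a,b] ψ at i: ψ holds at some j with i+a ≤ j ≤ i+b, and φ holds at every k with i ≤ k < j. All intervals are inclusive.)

none

Need earliest j ≥ 9 with (p2 ∧ p3), and p2 at every k in [9,j-1].
  j=9: rhs fails.
  j=10: rhs fails.
  j=11: rhs holds but lhs fails at k=9.
  j=12: rhs fails.
No witness within the range → none.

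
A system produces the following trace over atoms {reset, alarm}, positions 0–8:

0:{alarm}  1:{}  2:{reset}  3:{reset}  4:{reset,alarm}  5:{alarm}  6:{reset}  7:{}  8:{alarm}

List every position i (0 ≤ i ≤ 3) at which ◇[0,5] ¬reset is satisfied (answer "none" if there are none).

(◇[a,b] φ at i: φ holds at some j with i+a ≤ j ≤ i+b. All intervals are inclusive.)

0, 1, 2, 3

Evaluate at each i in [0,3]:
  i=0: ✓ (witness j=0)
  i=1: ✓ (witness j=1)
  i=2: ✓ (witness j=5)
  i=3: ✓ (witness j=5)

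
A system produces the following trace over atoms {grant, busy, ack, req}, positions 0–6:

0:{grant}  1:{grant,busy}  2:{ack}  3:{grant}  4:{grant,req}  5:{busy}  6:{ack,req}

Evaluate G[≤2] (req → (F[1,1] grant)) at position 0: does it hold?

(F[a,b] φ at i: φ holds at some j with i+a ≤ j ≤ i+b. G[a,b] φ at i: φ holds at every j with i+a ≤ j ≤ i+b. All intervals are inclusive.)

True

Check (req → (F[1,1] grant)) at every j in [0,2]:
  j=0: antecedent false → ✓
  j=1: antecedent false → ✓
  j=2: antecedent false → ✓
All positions satisfy it → formula holds.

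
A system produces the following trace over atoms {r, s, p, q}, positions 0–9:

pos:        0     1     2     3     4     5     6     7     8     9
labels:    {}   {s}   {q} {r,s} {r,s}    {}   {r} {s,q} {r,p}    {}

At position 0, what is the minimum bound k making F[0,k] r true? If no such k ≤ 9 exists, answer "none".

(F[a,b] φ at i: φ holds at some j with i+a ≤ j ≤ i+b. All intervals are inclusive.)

Scan j = 0,1,… for r:
  j=0: fails
  j=1: fails
  j=2: fails
  j=3: holds
First hit at j=3, so smallest k = 3-0 = 3.

3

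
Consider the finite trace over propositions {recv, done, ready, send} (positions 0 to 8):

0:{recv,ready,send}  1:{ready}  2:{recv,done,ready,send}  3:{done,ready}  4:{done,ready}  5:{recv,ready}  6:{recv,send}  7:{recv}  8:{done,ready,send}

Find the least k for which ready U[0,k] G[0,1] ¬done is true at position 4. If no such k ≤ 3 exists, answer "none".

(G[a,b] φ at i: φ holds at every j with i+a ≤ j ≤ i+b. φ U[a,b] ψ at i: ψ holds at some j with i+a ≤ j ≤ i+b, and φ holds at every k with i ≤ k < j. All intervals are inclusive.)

1

Need earliest j ≥ 4 with G[0,1] ¬done, and ready at every k in [4,j-1].
  j=4: rhs fails.
  j=5: rhs holds; lhs holds on [4,4]. k = 1.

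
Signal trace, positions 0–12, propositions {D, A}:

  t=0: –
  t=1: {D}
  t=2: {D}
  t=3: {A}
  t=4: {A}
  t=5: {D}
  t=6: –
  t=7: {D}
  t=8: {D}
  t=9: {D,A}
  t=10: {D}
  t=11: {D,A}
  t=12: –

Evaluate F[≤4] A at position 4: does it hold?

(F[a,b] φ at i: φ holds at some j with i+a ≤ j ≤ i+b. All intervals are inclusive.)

Check A at each j in [4,8]:
  j=4: true
  j=5: false
  j=6: false
  j=7: false
  j=8: false
Found at j=4 → formula holds.

Holds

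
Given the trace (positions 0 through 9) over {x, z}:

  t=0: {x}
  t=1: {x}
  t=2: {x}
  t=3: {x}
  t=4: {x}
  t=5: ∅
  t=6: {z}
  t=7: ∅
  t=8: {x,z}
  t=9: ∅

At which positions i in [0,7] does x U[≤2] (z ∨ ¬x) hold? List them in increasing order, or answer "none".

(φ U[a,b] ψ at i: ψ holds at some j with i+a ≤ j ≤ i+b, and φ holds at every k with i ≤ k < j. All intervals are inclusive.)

Evaluate at each i in [0,7]:
  i=0: ✗ (no rhs in [0,2])
  i=1: ✗ (no rhs in [1,3])
  i=2: ✗ (no rhs in [2,4])
  i=3: ✓ (rhs at j=5; lhs holds on [3,4])
  i=4: ✓ (rhs at j=5; lhs holds on [4,4])
  i=5: ✓ (rhs at j=5)
  i=6: ✓ (rhs at j=6)
  i=7: ✓ (rhs at j=7)

3, 4, 5, 6, 7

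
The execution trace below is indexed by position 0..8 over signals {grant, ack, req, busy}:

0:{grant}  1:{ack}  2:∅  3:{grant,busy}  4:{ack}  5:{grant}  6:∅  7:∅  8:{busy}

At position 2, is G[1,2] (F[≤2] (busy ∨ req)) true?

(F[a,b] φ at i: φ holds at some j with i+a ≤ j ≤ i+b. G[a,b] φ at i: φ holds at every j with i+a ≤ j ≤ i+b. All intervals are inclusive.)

No

Check F[≤2] (busy ∨ req) at every j in [3,4]:
  j=3: holds (witness at 3)
  j=4: fails (none in [4,6])
Fails at j=4 → formula fails.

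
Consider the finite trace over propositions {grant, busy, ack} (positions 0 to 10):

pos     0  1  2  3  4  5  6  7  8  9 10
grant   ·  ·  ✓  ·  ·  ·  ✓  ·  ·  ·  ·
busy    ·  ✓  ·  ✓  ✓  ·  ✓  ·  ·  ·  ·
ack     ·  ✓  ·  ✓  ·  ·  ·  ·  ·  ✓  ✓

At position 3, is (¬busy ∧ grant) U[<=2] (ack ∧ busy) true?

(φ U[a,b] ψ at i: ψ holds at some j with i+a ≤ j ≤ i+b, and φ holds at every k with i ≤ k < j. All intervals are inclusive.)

Need some j in [3,5] with (ack ∧ busy), and (¬busy ∧ grant) at every k in [3,j-1].
  j=3: (ack ∧ busy) holds; no prefix to check → satisfied.

True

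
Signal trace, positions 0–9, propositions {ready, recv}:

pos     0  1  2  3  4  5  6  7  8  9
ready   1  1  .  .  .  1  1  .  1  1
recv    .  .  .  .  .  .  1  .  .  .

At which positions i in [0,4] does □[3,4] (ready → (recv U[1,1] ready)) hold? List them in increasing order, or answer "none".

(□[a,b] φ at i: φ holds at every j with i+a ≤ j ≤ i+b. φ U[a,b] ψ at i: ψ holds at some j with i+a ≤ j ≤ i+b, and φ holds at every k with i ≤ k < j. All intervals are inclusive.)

Evaluate at each i in [0,4]:
  i=0: ✓ (all of [3,4])
  i=1: ✗ (fails at j=5)
  i=2: ✗ (fails at j=5)
  i=3: ✗ (fails at j=6)
  i=4: ✗ (fails at j=8)

0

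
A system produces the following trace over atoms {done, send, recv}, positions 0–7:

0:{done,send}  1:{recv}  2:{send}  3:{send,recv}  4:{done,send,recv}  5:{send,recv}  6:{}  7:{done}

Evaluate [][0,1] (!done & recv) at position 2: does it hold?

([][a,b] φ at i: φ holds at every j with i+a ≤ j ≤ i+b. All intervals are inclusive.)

Does not hold

Check (!done & recv) at every j in [2,3]:
  j=2: false
  j=3: true
Fails at j=2 → formula fails.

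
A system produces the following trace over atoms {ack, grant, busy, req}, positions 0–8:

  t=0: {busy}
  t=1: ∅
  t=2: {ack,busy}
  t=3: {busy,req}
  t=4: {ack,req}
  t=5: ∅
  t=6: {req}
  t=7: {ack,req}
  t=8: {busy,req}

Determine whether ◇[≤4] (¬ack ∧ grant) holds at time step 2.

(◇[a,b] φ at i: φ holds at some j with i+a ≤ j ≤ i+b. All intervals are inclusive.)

Check (¬ack ∧ grant) at each j in [2,6]:
  j=2: false
  j=3: false
  j=4: false
  j=5: false
  j=6: false
No position in the window satisfies it → formula fails.

False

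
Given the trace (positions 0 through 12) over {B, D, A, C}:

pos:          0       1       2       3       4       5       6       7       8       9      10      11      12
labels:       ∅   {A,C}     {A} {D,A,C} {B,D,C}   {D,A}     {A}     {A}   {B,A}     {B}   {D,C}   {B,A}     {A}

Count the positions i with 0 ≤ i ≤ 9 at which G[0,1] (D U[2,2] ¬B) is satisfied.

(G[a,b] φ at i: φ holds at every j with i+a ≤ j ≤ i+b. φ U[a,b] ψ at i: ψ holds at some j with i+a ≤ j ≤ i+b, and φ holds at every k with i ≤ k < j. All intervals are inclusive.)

Evaluate at each i in [0,9]:
  i=0: ✗ (fails at j=0)
  i=1: ✗ (fails at j=1)
  i=2: ✗ (fails at j=2)
  i=3: ✓ (all of [3,4])
  i=4: ✗ (fails at j=5)
  i=5: ✗ (fails at j=5)
  i=6: ✗ (fails at j=6)
  i=7: ✗ (fails at j=7)
  i=8: ✗ (fails at j=8)
  i=9: ✗ (fails at j=9)
Positions where it holds: {3} → 1.

1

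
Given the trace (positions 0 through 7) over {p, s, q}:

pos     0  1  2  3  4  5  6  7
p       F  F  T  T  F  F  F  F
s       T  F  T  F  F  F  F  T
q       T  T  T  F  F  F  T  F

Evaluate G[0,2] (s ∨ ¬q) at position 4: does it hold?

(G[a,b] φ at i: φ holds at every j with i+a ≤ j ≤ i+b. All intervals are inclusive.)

Check (s ∨ ¬q) at every j in [4,6]:
  j=4: true
  j=5: true
  j=6: false
Fails at j=6 → formula fails.

No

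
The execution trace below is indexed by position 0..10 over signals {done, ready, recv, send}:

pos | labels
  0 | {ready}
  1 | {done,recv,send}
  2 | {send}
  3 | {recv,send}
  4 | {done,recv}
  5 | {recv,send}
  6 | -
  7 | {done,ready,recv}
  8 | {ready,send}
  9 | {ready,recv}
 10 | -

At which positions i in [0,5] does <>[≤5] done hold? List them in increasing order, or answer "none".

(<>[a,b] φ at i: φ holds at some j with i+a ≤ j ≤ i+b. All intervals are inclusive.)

0, 1, 2, 3, 4, 5

Evaluate at each i in [0,5]:
  i=0: ✓ (witness j=1)
  i=1: ✓ (witness j=1)
  i=2: ✓ (witness j=4)
  i=3: ✓ (witness j=4)
  i=4: ✓ (witness j=4)
  i=5: ✓ (witness j=7)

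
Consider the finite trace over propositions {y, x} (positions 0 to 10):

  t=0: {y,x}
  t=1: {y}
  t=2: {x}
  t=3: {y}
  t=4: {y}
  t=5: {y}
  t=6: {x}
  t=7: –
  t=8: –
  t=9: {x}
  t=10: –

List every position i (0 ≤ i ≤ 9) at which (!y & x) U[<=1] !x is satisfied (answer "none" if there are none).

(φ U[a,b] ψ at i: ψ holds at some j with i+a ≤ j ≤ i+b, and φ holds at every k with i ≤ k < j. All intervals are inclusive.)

Evaluate at each i in [0,9]:
  i=0: ✗ (lhs fails at k=0 before rhs at j=1)
  i=1: ✓ (rhs at j=1)
  i=2: ✓ (rhs at j=3; lhs holds on [2,2])
  i=3: ✓ (rhs at j=3)
  i=4: ✓ (rhs at j=4)
  i=5: ✓ (rhs at j=5)
  i=6: ✓ (rhs at j=7; lhs holds on [6,6])
  i=7: ✓ (rhs at j=7)
  i=8: ✓ (rhs at j=8)
  i=9: ✓ (rhs at j=10; lhs holds on [9,9])

1, 2, 3, 4, 5, 6, 7, 8, 9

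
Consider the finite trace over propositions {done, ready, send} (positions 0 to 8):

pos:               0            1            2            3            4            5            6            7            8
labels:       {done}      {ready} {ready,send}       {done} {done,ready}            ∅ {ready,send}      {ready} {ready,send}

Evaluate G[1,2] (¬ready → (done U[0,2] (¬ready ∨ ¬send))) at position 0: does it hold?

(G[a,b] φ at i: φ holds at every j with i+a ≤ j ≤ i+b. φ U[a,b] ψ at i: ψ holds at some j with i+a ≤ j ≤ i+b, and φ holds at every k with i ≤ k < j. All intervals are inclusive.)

Yes

Check (¬ready → (done U[0,2] (¬ready ∨ ¬send))) at every j in [1,2]:
  j=1: antecedent false → ✓
  j=2: antecedent false → ✓
All positions satisfy it → formula holds.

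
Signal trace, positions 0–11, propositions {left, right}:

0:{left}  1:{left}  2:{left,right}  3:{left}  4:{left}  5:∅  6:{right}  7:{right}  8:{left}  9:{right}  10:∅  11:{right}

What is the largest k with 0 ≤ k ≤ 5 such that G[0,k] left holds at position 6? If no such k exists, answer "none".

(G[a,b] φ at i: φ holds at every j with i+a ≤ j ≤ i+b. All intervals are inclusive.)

none

left must hold from j=6 onward; find where it first fails.
  j=6: fails → no k works.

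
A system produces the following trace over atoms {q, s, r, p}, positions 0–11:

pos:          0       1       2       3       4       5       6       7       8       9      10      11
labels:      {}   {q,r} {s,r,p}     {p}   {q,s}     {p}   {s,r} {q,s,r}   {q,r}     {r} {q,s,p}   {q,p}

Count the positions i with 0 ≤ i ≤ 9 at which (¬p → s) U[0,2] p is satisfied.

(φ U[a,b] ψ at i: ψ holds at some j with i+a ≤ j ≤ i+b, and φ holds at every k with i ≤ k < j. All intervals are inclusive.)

4

Evaluate at each i in [0,9]:
  i=0: ✗ (lhs fails at k=0 before rhs at j=2)
  i=1: ✗ (lhs fails at k=1 before rhs at j=2)
  i=2: ✓ (rhs at j=2)
  i=3: ✓ (rhs at j=3)
  i=4: ✓ (rhs at j=5; lhs holds on [4,4])
  i=5: ✓ (rhs at j=5)
  i=6: ✗ (no rhs in [6,8])
  i=7: ✗ (no rhs in [7,9])
  i=8: ✗ (lhs fails at k=8 before rhs at j=10)
  i=9: ✗ (lhs fails at k=9 before rhs at j=10)
Positions where it holds: {2, 3, 4, 5} → 4.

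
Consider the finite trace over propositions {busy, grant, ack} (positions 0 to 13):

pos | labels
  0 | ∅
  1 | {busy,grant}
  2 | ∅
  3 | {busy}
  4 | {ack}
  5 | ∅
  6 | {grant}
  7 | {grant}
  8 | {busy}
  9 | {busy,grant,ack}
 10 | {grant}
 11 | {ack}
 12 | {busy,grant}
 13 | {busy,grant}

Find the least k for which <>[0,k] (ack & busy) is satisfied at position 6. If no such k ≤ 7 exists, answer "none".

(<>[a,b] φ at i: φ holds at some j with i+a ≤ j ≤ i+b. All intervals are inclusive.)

3

Scan j = 6,7,… for (ack & busy):
  j=6: fails
  j=7: fails
  j=8: fails
  j=9: holds
First hit at j=9, so smallest k = 9-6 = 3.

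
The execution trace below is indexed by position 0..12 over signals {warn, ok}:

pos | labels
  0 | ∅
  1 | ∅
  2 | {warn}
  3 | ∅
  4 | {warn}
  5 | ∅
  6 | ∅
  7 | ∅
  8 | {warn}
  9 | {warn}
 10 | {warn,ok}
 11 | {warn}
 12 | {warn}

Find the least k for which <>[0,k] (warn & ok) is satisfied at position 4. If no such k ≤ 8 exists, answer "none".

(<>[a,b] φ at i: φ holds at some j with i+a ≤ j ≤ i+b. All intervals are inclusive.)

6

Scan j = 4,5,… for (warn & ok):
  j=4: fails
  j=5: fails
  j=6: fails
  j=7: fails
  j=8: fails
  j=9: fails
  j=10: holds
First hit at j=10, so smallest k = 10-4 = 6.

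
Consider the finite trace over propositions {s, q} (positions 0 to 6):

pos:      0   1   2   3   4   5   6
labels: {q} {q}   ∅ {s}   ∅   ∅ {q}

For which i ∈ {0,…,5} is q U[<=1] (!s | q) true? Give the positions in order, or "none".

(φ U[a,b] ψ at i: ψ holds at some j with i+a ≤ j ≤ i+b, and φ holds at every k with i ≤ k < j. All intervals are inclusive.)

Evaluate at each i in [0,5]:
  i=0: ✓ (rhs at j=0)
  i=1: ✓ (rhs at j=1)
  i=2: ✓ (rhs at j=2)
  i=3: ✗ (lhs fails at k=3 before rhs at j=4)
  i=4: ✓ (rhs at j=4)
  i=5: ✓ (rhs at j=5)

0, 1, 2, 4, 5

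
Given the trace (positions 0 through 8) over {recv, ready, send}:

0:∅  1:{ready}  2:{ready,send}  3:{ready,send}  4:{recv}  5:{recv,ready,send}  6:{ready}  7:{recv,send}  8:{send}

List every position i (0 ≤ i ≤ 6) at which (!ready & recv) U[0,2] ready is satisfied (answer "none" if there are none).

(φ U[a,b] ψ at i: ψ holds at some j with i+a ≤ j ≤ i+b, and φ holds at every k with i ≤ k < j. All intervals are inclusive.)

1, 2, 3, 4, 5, 6

Evaluate at each i in [0,6]:
  i=0: ✗ (lhs fails at k=0 before rhs at j=1)
  i=1: ✓ (rhs at j=1)
  i=2: ✓ (rhs at j=2)
  i=3: ✓ (rhs at j=3)
  i=4: ✓ (rhs at j=5; lhs holds on [4,4])
  i=5: ✓ (rhs at j=5)
  i=6: ✓ (rhs at j=6)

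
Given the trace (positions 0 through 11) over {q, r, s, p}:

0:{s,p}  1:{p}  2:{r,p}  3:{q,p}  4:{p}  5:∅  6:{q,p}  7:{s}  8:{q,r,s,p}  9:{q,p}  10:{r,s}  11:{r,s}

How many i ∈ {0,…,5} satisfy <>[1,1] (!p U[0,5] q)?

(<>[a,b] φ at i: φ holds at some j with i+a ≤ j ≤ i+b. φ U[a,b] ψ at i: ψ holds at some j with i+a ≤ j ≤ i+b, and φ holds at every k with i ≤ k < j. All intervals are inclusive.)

Evaluate at each i in [0,5]:
  i=0: ✗ (none in [1,1])
  i=1: ✗ (none in [2,2])
  i=2: ✓ (witness j=3)
  i=3: ✗ (none in [4,4])
  i=4: ✓ (witness j=5)
  i=5: ✓ (witness j=6)
Positions where it holds: {2, 4, 5} → 3.

3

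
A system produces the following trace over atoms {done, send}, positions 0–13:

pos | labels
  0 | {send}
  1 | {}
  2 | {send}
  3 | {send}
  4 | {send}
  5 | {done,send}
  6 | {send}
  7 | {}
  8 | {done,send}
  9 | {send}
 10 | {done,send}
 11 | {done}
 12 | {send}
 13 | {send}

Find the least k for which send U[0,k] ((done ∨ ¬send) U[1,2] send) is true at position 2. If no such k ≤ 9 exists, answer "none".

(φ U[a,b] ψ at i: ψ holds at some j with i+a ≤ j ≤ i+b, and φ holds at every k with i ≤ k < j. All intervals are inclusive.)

3

Need earliest j ≥ 2 with ((done ∨ ¬send) U[1,2] send), and send at every k in [2,j-1].
  j=2: rhs fails.
  j=3: rhs fails.
  j=4: rhs fails.
  j=5: rhs holds; lhs holds on [2,4]. k = 3.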